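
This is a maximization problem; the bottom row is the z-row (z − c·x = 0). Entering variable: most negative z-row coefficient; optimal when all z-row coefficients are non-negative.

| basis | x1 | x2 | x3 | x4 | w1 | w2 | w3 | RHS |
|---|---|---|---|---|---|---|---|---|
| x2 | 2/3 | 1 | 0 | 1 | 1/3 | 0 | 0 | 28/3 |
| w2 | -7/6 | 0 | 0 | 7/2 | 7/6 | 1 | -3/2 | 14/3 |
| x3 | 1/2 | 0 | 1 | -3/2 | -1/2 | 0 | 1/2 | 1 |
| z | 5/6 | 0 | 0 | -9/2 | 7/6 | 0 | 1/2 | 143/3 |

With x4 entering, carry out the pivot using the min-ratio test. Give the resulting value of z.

161/3

Ratio test on column x4 — row 1: (28/3)/1 = 28/3; row 2: (14/3)/(7/2) = 4/3; row 3: entry -3/2 ≤ 0. Minimum is 4/3 at row 2 (w2 leaves); pivot element 7/2.
Pivot on row 2; the z-row RHS becomes 143/3 − (-9/2)·(4/3) = 161/3.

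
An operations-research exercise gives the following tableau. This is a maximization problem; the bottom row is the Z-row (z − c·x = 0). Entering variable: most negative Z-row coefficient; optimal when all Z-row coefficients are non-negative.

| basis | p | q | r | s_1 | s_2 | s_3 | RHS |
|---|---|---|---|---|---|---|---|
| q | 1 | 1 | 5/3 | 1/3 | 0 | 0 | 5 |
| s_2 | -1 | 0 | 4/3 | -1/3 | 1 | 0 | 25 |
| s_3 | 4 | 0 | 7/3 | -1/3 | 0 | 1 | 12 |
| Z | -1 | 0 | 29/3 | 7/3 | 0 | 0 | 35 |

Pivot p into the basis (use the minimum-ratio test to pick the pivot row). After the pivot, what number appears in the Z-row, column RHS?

Ratio test on column p — row 1: 5/1 = 5; row 2: entry -1 ≤ 0; row 3: 12/4 = 3. Minimum is 3 at row 3 (s_3 leaves); pivot element 4.
Divide row 3 by 4; eliminate column p from the other rows.
Z-row update in column RHS: 35 − (-1)·3 = 38.

38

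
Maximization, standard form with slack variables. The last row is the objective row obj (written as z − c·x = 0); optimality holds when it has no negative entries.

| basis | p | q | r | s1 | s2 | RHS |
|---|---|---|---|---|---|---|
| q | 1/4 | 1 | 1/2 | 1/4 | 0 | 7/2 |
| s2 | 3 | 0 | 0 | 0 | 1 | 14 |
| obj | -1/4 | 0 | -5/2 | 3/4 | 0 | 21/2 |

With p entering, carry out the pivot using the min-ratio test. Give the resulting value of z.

Ratio test on column p — row 1: (7/2)/(1/4) = 14; row 2: 14/3 = 14/3. Minimum is 14/3 at row 2 (s2 leaves); pivot element 3.
Pivot on row 2; the obj-row RHS becomes 21/2 − (-1/4)·(14/3) = 35/3.

35/3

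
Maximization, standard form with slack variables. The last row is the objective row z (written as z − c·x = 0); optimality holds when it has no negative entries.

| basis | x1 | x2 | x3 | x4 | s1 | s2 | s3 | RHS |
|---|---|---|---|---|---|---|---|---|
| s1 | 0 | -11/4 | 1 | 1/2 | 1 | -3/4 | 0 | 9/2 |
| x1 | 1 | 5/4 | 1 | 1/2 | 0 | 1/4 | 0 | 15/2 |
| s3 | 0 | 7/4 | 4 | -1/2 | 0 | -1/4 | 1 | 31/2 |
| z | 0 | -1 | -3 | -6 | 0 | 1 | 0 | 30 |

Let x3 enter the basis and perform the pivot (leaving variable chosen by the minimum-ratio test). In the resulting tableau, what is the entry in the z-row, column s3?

3/4

Ratio test on column x3 — row 1: (9/2)/1 = 9/2; row 2: (15/2)/1 = 15/2; row 3: (31/2)/4 = 31/8. Minimum is 31/8 at row 3 (s3 leaves); pivot element 4.
Divide row 3 by 4; eliminate column x3 from the other rows.
z-row update in column s3: 0 − (-3)·(1/4) = 3/4.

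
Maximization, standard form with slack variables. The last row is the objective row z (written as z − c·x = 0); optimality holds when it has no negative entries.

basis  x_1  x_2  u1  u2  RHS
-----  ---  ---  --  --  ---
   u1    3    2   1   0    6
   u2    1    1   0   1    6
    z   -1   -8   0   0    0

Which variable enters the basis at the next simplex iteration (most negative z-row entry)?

x_2

Negative z-row entries: x_1: -1, x_2: -8.
The most negative is -8 in column x_2, so x_2 enters.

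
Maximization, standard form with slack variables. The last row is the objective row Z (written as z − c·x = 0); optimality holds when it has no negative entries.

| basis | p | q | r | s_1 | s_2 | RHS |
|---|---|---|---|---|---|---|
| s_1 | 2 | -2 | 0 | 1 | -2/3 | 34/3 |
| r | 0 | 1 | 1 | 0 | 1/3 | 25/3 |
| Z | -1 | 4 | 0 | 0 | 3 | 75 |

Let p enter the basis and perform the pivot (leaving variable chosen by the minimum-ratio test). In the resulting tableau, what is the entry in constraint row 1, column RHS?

17/3

Ratio test on column p — row 1: (34/3)/2 = 17/3; row 2: entry 0 ≤ 0. Minimum is 17/3 at row 1 (s_1 leaves); pivot element 2.
Divide row 1 by 2; eliminate column p from the other rows.
In the new row 1, the RHS entry is the old entry divided by the pivot: (34/3)/2 = 17/3.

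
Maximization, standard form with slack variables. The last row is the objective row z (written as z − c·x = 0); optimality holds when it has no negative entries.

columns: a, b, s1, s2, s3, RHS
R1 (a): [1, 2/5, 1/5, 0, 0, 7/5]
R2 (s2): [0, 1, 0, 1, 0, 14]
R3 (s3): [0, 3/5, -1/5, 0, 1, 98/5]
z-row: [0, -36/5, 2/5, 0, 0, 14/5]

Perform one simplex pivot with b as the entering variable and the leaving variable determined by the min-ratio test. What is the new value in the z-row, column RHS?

Ratio test on column b — row 1: (7/5)/(2/5) = 7/2; row 2: 14/1 = 14; row 3: (98/5)/(3/5) = 98/3. Minimum is 7/2 at row 1 (a leaves); pivot element 2/5.
Divide row 1 by 2/5; eliminate column b from the other rows.
z-row update in column RHS: 14/5 − (-36/5)·(7/2) = 28.

28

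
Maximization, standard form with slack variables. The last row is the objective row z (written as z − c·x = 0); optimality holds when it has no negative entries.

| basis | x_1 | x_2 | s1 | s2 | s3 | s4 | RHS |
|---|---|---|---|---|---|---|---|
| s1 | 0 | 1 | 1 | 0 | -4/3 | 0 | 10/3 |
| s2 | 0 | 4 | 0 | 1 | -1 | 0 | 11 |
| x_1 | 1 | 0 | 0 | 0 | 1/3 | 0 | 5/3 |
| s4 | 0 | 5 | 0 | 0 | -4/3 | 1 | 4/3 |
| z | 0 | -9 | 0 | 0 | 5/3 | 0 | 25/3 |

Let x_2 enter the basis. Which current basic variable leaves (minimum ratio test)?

Column x_2 entries and ratios — s1: (10/3)/1 = 10/3; s2: 11/4 = 11/4; x_1: 0 ≤ 0, skip; s4: (4/3)/5 = 4/15.
Smallest ratio is 4/15 in the row of s4, so s4 leaves.

s4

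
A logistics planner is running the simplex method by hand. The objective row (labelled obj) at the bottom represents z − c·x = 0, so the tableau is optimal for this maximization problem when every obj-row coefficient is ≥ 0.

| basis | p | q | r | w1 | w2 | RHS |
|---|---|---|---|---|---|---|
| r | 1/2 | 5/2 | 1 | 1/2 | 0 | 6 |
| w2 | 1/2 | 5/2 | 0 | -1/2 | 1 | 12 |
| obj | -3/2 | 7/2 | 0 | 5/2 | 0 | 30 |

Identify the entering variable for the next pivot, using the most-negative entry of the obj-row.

Negative obj-row entries: p: -3/2.
The most negative is -3/2 in column p, so p enters.

p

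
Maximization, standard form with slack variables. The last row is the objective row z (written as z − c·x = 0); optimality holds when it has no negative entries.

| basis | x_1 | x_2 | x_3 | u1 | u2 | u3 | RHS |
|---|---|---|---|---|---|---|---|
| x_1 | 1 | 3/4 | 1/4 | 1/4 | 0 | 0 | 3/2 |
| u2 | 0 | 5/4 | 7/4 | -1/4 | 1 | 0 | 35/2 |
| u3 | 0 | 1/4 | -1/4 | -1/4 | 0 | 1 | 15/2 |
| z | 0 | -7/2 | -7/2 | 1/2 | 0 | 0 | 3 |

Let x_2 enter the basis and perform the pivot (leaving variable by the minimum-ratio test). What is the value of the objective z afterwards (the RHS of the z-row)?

10

Ratio test on column x_2 — row 1: (3/2)/(3/4) = 2; row 2: (35/2)/(5/4) = 14; row 3: (15/2)/(1/4) = 30. Minimum is 2 at row 1 (x_1 leaves); pivot element 3/4.
Pivot on row 1; the z-row RHS becomes 3 − (-7/2)·2 = 10.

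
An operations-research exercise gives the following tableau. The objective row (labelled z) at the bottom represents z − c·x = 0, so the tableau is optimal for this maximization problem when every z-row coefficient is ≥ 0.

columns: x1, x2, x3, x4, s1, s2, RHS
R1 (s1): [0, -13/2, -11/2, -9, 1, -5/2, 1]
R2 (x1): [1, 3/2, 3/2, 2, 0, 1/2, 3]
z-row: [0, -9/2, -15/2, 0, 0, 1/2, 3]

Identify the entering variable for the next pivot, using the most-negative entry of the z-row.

x3

Negative z-row entries: x2: -9/2, x3: -15/2.
The most negative is -15/2 in column x3, so x3 enters.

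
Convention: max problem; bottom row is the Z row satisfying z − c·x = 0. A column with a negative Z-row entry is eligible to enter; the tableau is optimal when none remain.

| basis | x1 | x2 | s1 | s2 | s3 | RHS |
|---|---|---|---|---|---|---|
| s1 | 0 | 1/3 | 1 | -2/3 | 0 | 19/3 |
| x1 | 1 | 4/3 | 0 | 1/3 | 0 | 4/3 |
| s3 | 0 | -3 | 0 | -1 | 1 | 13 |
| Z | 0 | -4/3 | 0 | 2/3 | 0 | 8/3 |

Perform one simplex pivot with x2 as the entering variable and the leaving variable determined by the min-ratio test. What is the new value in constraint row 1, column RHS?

6

Ratio test on column x2 — row 1: (19/3)/(1/3) = 19; row 2: (4/3)/(4/3) = 1; row 3: entry -3 ≤ 0. Minimum is 1 at row 2 (x1 leaves); pivot element 4/3.
Divide row 2 by 4/3; eliminate column x2 from the other rows.
Row 1 update in column RHS: 19/3 − (1/3)·1 = 6.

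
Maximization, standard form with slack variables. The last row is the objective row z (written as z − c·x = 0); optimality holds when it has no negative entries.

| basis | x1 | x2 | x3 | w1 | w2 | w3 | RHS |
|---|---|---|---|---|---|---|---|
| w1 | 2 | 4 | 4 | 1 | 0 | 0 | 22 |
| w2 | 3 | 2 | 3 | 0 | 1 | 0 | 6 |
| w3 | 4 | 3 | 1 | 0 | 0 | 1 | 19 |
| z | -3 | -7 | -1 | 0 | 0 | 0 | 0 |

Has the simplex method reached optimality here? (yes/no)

no

The z-row has a negative entry -7 in column x2, so it is not optimal.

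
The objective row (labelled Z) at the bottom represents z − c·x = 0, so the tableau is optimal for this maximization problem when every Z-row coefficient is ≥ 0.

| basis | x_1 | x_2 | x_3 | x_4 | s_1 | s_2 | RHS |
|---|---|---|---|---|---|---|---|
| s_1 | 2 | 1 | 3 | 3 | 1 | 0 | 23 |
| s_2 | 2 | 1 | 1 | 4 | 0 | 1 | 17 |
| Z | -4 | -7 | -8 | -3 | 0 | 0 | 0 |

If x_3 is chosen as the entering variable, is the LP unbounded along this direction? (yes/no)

Column x_3 has positive entries in row(s) 1, 2, so the ratio test bounds it — not unbounded.

no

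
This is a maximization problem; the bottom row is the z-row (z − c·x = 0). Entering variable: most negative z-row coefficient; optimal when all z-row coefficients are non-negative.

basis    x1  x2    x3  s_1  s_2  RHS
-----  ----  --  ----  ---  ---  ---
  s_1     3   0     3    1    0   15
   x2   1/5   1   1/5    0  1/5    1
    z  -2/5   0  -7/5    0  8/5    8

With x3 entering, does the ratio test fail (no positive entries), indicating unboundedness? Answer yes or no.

Column x3 has positive entries in row(s) 1, 2, so the ratio test bounds it — not unbounded.

no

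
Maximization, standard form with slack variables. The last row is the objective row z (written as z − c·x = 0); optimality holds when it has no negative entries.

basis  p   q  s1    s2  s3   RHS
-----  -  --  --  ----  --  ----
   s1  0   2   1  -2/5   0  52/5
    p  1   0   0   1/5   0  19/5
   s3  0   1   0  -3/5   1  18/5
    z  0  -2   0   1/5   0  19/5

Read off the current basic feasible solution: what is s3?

s3 is basic (row 3); its value is the RHS of that row, 18/5.

18/5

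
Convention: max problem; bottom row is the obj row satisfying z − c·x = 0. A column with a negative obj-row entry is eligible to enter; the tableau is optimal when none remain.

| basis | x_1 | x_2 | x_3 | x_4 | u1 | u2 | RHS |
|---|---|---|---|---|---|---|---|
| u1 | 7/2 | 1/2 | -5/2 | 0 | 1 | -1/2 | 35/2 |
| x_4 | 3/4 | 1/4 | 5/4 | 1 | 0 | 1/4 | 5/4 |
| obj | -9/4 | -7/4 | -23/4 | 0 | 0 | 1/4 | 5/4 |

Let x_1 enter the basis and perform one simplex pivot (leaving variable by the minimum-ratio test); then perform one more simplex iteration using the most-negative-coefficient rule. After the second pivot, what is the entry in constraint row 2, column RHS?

Ratio test on column x_1 — row 1: (35/2)/(7/2) = 5; row 2: (5/4)/(3/4) = 5/3. Minimum is 5/3 at row 2 (x_4 leaves); pivot element 3/4.
Divide row 2 by 3/4; eliminate column x_1 from the other rows.
Second iteration: most negative obj-row entry is -2 in column x_3, so x_3 enters.
Ratio test on column x_3 — row 1: entry -25/3 ≤ 0; row 2: (5/3)/(5/3) = 1. Minimum is 1 at row 2 (x_1 leaves); pivot element 5/3.
Divide row 2 by 5/3; eliminate column x_3 from the other rows.
After both pivots, the entry at constraint row 2, column RHS is 1.

1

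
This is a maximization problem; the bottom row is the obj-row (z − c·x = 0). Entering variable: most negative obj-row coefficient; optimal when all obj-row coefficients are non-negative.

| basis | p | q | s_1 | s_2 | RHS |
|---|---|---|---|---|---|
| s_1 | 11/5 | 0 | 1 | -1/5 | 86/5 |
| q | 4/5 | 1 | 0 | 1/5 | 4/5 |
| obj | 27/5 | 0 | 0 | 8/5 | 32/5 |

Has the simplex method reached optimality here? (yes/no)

yes

Every obj-row coefficient is ≥ 0, so the tableau is optimal.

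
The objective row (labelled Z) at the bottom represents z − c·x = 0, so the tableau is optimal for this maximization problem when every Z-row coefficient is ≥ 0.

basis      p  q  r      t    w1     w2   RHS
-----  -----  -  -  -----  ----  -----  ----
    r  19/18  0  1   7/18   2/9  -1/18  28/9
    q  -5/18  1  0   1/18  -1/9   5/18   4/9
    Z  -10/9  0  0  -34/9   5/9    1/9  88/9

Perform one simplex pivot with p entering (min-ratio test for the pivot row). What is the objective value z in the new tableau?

Ratio test on column p — row 1: (28/9)/(19/18) = 56/19; row 2: entry -5/18 ≤ 0. Minimum is 56/19 at row 1 (r leaves); pivot element 19/18.
Pivot on row 1; the Z-row RHS becomes 88/9 − (-10/9)·(56/19) = 248/19.

248/19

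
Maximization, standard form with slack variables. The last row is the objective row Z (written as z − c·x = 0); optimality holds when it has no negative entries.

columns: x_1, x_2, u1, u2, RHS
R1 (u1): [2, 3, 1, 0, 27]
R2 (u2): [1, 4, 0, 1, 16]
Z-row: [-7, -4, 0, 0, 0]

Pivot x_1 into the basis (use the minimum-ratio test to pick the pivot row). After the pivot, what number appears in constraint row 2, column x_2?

5/2

Ratio test on column x_1 — row 1: 27/2 = 27/2; row 2: 16/1 = 16. Minimum is 27/2 at row 1 (u1 leaves); pivot element 2.
Divide row 1 by 2; eliminate column x_1 from the other rows.
Row 2 update in column x_2: 4 − 1·(3/2) = 5/2.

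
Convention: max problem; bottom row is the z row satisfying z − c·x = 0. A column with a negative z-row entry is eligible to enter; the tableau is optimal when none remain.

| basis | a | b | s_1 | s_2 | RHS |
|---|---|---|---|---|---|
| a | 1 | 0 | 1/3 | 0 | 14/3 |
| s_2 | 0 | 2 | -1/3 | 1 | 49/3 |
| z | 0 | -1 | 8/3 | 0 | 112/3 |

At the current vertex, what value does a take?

a is basic (row 1); its value is the RHS of that row, 14/3.

14/3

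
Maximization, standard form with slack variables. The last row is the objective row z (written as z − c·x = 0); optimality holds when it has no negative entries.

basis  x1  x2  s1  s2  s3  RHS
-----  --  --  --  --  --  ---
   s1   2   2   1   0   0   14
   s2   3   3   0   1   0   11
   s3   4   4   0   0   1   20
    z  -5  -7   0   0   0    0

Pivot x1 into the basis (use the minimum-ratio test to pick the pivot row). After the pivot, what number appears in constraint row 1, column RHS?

20/3

Ratio test on column x1 — row 1: 14/2 = 7; row 2: 11/3 = 11/3; row 3: 20/4 = 5. Minimum is 11/3 at row 2 (s2 leaves); pivot element 3.
Divide row 2 by 3; eliminate column x1 from the other rows.
Row 1 update in column RHS: 14 − 2·(11/3) = 20/3.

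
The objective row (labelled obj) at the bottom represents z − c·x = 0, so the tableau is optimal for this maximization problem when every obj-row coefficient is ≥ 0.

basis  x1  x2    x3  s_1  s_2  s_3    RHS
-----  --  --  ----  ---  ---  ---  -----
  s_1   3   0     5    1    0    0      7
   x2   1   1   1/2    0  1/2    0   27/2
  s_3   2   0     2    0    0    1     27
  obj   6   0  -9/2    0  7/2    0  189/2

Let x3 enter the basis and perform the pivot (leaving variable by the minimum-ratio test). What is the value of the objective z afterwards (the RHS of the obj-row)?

Ratio test on column x3 — row 1: 7/5 = 7/5; row 2: (27/2)/(1/2) = 27; row 3: 27/2 = 27/2. Minimum is 7/5 at row 1 (s_1 leaves); pivot element 5.
Pivot on row 1; the obj-row RHS becomes 189/2 − (-9/2)·(7/5) = 504/5.

504/5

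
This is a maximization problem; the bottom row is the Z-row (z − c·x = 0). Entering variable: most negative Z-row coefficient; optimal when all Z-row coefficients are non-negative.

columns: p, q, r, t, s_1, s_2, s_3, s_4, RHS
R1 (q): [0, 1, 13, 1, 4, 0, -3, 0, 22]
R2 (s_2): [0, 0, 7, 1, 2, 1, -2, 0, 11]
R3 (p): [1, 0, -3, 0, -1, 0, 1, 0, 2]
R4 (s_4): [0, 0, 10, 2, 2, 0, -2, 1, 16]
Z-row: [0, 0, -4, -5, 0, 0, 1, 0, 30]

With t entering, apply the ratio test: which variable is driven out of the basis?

Column t entries and ratios — q: 22/1 = 22; s_2: 11/1 = 11; p: 0 ≤ 0, skip; s_4: 16/2 = 8.
Smallest ratio is 8 in the row of s_4, so s_4 leaves.

s_4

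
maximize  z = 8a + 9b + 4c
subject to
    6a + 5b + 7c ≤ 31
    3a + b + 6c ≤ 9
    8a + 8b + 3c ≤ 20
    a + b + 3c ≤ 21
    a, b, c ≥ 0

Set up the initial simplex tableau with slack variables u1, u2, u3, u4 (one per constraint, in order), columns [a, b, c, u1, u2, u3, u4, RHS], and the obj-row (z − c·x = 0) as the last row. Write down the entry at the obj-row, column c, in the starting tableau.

-4

The obj-row carries the negated objective coefficients: the c entry is -4.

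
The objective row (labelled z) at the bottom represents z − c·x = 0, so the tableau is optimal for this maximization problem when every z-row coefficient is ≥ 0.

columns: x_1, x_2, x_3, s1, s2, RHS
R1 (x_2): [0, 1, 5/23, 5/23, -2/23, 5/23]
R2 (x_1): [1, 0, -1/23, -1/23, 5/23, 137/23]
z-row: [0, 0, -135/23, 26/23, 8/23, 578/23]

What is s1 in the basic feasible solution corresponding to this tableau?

s1 is not in the basis, so in the current basic feasible solution s1 = 0.

0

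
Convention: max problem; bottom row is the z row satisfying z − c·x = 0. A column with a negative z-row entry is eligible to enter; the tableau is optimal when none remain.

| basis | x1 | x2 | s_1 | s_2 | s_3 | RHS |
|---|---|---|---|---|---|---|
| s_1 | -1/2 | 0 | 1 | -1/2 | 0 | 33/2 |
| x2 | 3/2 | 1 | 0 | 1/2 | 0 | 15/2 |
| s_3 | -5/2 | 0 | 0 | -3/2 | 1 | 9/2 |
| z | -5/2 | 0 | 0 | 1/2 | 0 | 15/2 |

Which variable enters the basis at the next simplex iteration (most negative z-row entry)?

Negative z-row entries: x1: -5/2.
The most negative is -5/2 in column x1, so x1 enters.

x1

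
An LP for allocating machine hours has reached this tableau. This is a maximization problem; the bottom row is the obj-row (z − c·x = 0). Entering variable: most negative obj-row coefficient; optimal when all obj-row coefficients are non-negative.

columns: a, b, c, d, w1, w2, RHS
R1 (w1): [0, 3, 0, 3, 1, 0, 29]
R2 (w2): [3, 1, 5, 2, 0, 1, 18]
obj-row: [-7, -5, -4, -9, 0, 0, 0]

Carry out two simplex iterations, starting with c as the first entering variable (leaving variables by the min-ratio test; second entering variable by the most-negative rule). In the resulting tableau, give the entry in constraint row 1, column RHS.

2

Ratio test on column c — row 1: entry 0 ≤ 0; row 2: 18/5 = 18/5. Minimum is 18/5 at row 2 (w2 leaves); pivot element 5.
Divide row 2 by 5; eliminate column c from the other rows.
Second iteration: most negative obj-row entry is -37/5 in column d, so d enters.
Ratio test on column d — row 1: 29/3 = 29/3; row 2: (18/5)/(2/5) = 9. Minimum is 9 at row 2 (c leaves); pivot element 2/5.
Divide row 2 by 2/5; eliminate column d from the other rows.
After both pivots, the entry at constraint row 1, column RHS is 2.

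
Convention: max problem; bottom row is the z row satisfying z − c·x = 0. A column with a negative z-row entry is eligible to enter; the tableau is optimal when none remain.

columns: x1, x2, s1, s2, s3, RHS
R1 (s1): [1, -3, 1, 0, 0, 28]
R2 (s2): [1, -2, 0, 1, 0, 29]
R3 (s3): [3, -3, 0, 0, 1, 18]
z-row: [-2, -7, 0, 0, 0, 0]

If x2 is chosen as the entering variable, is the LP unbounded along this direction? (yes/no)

yes

Every constraint-row entry in column x2 is ≤ 0, so increasing x2 is unbounded.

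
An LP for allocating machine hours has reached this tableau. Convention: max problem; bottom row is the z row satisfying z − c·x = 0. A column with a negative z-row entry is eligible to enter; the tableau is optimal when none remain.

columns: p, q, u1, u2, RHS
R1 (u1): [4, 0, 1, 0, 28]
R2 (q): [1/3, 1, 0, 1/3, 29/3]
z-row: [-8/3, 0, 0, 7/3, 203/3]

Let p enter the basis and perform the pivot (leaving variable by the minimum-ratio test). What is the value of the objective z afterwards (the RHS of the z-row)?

Ratio test on column p — row 1: 28/4 = 7; row 2: (29/3)/(1/3) = 29. Minimum is 7 at row 1 (u1 leaves); pivot element 4.
Pivot on row 1; the z-row RHS becomes 203/3 − (-8/3)·7 = 259/3.

259/3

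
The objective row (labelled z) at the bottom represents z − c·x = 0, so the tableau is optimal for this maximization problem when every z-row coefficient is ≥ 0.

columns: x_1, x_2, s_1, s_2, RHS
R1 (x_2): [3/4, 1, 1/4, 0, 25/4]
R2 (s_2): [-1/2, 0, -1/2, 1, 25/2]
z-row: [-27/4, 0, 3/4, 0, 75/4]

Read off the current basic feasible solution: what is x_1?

0

x_1 is not in the basis, so in the current basic feasible solution x_1 = 0.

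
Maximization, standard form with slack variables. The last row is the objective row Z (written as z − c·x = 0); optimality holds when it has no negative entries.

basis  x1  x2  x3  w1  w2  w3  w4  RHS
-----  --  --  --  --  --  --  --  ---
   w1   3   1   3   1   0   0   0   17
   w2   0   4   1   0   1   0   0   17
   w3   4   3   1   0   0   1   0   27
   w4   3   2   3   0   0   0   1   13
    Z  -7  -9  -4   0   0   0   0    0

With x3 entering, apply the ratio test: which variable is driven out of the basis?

Column x3 entries and ratios — w1: 17/3 = 17/3; w2: 17/1 = 17; w3: 27/1 = 27; w4: 13/3 = 13/3.
Smallest ratio is 13/3 in the row of w4, so w4 leaves.

w4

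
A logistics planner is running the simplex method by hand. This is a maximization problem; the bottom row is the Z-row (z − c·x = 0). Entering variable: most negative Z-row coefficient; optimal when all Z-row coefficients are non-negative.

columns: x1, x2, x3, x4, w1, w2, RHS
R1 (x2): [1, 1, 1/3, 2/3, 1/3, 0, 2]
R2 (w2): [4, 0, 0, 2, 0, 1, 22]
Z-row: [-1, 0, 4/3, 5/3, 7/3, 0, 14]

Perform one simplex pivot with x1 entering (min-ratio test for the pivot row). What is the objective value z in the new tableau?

16

Ratio test on column x1 — row 1: 2/1 = 2; row 2: 22/4 = 11/2. Minimum is 2 at row 1 (x2 leaves); pivot element 1.
Pivot on row 1; the Z-row RHS becomes 14 − (-1)·2 = 16.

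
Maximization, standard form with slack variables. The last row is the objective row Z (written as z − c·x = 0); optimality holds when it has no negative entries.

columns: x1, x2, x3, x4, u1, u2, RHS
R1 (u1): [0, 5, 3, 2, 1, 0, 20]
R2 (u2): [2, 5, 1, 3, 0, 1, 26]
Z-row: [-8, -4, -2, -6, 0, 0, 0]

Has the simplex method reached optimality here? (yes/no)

The Z-row has a negative entry -8 in column x1, so it is not optimal.

no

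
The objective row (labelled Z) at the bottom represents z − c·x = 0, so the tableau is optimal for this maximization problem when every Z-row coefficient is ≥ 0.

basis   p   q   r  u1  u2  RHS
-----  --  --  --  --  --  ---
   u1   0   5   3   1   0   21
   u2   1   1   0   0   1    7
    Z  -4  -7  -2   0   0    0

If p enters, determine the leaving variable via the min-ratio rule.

u2

Column p entries and ratios — u1: 0 ≤ 0, skip; u2: 7/1 = 7.
Smallest ratio is 7 in the row of u2, so u2 leaves.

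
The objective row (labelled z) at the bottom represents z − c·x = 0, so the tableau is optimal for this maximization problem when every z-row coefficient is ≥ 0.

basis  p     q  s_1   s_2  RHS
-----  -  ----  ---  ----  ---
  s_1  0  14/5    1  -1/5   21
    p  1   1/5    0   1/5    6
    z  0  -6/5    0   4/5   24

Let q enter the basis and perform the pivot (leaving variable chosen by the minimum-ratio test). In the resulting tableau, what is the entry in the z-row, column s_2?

Ratio test on column q — row 1: 21/(14/5) = 15/2; row 2: 6/(1/5) = 30. Minimum is 15/2 at row 1 (s_1 leaves); pivot element 14/5.
Divide row 1 by 14/5; eliminate column q from the other rows.
z-row update in column s_2: 4/5 − (-6/5)·(-1/14) = 5/7.

5/7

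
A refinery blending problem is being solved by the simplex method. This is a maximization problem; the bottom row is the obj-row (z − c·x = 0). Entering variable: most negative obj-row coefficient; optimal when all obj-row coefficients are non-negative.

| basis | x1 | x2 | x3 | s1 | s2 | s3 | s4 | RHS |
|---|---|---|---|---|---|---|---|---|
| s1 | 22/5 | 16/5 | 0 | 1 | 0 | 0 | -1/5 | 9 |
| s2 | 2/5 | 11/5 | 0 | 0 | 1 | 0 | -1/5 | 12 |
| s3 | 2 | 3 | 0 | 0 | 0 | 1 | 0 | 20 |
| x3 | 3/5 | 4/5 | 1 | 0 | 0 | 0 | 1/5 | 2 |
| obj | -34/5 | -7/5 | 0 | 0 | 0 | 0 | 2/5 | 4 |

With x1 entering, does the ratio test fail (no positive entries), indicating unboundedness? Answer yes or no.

Column x1 has positive entries in row(s) 1, 2, 3, 4, so the ratio test bounds it — not unbounded.

no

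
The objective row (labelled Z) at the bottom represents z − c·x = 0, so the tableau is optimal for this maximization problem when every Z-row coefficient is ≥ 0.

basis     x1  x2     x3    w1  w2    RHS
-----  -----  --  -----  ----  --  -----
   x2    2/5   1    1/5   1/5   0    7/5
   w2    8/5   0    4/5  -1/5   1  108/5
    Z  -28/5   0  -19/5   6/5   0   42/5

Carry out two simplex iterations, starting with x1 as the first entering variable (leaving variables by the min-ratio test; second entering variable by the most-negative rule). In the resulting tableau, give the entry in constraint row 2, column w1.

-1

Ratio test on column x1 — row 1: (7/5)/(2/5) = 7/2; row 2: (108/5)/(8/5) = 27/2. Minimum is 7/2 at row 1 (x2 leaves); pivot element 2/5.
Divide row 1 by 2/5; eliminate column x1 from the other rows.
Second iteration: most negative Z-row entry is -1 in column x3, so x3 enters.
Ratio test on column x3 — row 1: (7/2)/(1/2) = 7; row 2: entry 0 ≤ 0. Minimum is 7 at row 1 (x1 leaves); pivot element 1/2.
Divide row 1 by 1/2; eliminate column x3 from the other rows.
After both pivots, the entry at constraint row 2, column w1 is -1.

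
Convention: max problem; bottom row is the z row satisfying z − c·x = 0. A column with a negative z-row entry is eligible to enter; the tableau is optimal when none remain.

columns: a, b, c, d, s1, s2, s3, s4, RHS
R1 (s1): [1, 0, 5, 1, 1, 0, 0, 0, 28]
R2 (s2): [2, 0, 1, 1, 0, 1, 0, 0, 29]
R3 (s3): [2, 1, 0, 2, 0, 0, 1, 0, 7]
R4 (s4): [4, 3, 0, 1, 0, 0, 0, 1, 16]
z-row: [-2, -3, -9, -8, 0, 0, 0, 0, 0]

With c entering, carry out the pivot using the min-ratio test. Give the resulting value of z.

Ratio test on column c — row 1: 28/5 = 28/5; row 2: 29/1 = 29; row 3: entry 0 ≤ 0; row 4: entry 0 ≤ 0. Minimum is 28/5 at row 1 (s1 leaves); pivot element 5.
Pivot on row 1; the z-row RHS becomes 0 − (-9)·(28/5) = 252/5.

252/5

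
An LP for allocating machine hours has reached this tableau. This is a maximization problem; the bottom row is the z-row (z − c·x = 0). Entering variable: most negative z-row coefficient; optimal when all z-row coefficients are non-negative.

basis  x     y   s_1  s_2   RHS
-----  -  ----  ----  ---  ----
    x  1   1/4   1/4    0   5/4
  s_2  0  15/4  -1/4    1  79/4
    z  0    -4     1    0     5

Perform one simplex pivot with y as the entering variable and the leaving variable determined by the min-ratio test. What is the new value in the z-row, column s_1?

Ratio test on column y — row 1: (5/4)/(1/4) = 5; row 2: (79/4)/(15/4) = 79/15. Minimum is 5 at row 1 (x leaves); pivot element 1/4.
Divide row 1 by 1/4; eliminate column y from the other rows.
z-row update in column s_1: 1 − (-4)·1 = 5.

5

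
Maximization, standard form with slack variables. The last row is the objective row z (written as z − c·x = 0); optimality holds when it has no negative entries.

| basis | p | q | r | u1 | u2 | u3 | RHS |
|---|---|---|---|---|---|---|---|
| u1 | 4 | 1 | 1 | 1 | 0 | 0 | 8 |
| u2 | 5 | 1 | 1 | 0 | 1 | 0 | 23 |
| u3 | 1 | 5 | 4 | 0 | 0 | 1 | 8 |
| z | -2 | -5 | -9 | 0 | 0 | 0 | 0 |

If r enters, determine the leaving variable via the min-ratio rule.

Column r entries and ratios — u1: 8/1 = 8; u2: 23/1 = 23; u3: 8/4 = 2.
Smallest ratio is 2 in the row of u3, so u3 leaves.

u3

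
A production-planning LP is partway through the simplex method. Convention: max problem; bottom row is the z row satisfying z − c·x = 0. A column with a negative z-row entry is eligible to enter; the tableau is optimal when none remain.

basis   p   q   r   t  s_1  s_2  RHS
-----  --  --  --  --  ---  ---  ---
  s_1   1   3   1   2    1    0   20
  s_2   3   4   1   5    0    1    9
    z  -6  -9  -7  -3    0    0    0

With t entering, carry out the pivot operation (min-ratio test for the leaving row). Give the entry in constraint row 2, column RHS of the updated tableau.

Ratio test on column t — row 1: 20/2 = 10; row 2: 9/5 = 9/5. Minimum is 9/5 at row 2 (s_2 leaves); pivot element 5.
Divide row 2 by 5; eliminate column t from the other rows.
In the new row 2, the RHS entry is the old entry divided by the pivot: 9/5 = 9/5.

9/5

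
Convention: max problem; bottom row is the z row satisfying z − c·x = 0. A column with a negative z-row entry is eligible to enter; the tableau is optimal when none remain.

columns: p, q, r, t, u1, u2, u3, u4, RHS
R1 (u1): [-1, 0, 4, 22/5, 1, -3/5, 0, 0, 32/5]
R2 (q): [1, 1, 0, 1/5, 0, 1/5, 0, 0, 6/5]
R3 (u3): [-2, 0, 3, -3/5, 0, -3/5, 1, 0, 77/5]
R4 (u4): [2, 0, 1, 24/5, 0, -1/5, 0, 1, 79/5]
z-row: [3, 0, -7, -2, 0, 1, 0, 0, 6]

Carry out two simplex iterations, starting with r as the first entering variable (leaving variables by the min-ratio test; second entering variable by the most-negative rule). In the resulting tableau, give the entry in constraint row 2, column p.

5

Ratio test on column r — row 1: (32/5)/4 = 8/5; row 2: entry 0 ≤ 0; row 3: (77/5)/3 = 77/15; row 4: (79/5)/1 = 79/5. Minimum is 8/5 at row 1 (u1 leaves); pivot element 4.
Divide row 1 by 4; eliminate column r from the other rows.
Second iteration: most negative z-row entry is -1/20 in column u2, so u2 enters.
Ratio test on column u2 — row 1: entry -3/20 ≤ 0; row 2: (6/5)/(1/5) = 6; row 3: entry -3/20 ≤ 0; row 4: entry -1/20 ≤ 0. Minimum is 6 at row 2 (q leaves); pivot element 1/5.
Divide row 2 by 1/5; eliminate column u2 from the other rows.
After both pivots, the entry at constraint row 2, column p is 5.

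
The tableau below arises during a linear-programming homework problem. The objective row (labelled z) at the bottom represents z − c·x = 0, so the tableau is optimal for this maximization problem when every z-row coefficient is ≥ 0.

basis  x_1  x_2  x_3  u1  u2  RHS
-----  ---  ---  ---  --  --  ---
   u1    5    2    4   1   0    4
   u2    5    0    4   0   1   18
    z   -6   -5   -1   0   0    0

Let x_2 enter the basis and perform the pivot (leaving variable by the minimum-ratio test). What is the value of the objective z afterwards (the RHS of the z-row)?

Ratio test on column x_2 — row 1: 4/2 = 2; row 2: entry 0 ≤ 0. Minimum is 2 at row 1 (u1 leaves); pivot element 2.
Pivot on row 1; the z-row RHS becomes 0 − (-5)·2 = 10.

10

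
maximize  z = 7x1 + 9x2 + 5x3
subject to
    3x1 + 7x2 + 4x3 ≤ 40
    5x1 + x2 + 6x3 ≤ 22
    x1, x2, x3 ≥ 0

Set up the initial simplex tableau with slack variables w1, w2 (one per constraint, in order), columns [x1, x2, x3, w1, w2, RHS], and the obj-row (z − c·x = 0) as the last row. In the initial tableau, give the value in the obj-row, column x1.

The obj-row carries the negated objective coefficients: the x1 entry is -7.

-7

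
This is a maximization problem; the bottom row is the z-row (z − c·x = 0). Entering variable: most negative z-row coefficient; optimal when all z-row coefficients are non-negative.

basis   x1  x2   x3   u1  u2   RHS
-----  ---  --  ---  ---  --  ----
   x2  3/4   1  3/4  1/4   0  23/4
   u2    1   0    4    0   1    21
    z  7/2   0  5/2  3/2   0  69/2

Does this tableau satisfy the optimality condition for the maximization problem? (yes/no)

yes

Every z-row coefficient is ≥ 0, so the tableau is optimal.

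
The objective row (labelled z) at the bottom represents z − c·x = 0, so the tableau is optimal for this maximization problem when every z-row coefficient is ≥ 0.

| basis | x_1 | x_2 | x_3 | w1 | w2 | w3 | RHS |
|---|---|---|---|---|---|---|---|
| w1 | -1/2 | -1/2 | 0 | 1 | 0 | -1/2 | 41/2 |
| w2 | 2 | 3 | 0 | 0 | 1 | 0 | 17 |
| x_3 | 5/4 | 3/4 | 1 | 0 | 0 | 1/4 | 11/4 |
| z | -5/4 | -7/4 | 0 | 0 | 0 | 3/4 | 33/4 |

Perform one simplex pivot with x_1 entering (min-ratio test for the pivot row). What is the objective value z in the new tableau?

11

Ratio test on column x_1 — row 1: entry -1/2 ≤ 0; row 2: 17/2 = 17/2; row 3: (11/4)/(5/4) = 11/5. Minimum is 11/5 at row 3 (x_3 leaves); pivot element 5/4.
Pivot on row 3; the z-row RHS becomes 33/4 − (-5/4)·(11/5) = 11.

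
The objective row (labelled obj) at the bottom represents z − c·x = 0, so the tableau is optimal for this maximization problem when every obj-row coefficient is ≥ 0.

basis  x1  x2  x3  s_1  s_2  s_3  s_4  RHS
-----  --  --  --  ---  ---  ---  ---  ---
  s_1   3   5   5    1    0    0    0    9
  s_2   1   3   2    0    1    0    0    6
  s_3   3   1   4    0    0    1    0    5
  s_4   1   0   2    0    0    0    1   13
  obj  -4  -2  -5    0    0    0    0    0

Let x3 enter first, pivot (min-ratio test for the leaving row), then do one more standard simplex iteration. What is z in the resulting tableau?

34/5

Ratio test on column x3 — row 1: 9/5 = 9/5; row 2: 6/2 = 3; row 3: 5/4 = 5/4; row 4: 13/2 = 13/2. Minimum is 5/4 at row 3 (s_3 leaves); pivot element 4.
Pivot on row 3; the obj-row RHS becomes 0 − (-5)·(5/4) = 25/4.
Next entering variable (most negative obj-row entry -3/4): x2.
Ratio test on column x2 — row 1: (11/4)/(15/4) = 11/15; row 2: (7/2)/(5/2) = 7/5; row 3: (5/4)/(1/4) = 5; row 4: entry -1/2 ≤ 0. Minimum is 11/15 at row 1 (s_1 leaves); pivot element 15/4.
After the second pivot the obj-row RHS is 25/4 − (-3/4)·(11/15) = 34/5.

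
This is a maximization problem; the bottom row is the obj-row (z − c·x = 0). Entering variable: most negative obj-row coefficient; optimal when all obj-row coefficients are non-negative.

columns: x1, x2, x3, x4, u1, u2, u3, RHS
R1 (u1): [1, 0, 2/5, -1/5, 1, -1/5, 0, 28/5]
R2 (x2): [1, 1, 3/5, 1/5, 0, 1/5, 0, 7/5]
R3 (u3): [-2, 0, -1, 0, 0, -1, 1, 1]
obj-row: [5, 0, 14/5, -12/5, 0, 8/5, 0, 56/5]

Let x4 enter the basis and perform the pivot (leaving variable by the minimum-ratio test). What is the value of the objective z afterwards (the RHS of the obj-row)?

Ratio test on column x4 — row 1: entry -1/5 ≤ 0; row 2: (7/5)/(1/5) = 7; row 3: entry 0 ≤ 0. Minimum is 7 at row 2 (x2 leaves); pivot element 1/5.
Pivot on row 2; the obj-row RHS becomes 56/5 − (-12/5)·7 = 28.

28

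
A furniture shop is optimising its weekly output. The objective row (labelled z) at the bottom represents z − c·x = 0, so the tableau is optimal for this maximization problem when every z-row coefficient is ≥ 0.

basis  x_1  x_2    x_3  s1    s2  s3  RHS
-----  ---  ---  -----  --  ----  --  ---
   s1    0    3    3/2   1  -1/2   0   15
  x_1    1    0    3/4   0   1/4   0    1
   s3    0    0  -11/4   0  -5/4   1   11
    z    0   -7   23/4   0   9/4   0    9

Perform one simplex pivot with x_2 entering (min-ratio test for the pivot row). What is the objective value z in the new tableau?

44

Ratio test on column x_2 — row 1: 15/3 = 5; row 2: entry 0 ≤ 0; row 3: entry 0 ≤ 0. Minimum is 5 at row 1 (s1 leaves); pivot element 3.
Pivot on row 1; the z-row RHS becomes 9 − (-7)·5 = 44.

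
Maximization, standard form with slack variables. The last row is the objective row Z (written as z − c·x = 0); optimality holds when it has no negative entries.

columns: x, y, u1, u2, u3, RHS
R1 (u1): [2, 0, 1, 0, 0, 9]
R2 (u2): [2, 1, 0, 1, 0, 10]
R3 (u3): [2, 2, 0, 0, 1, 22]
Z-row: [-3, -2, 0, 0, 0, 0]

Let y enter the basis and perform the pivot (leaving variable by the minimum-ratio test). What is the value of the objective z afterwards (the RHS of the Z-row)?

20

Ratio test on column y — row 1: entry 0 ≤ 0; row 2: 10/1 = 10; row 3: 22/2 = 11. Minimum is 10 at row 2 (u2 leaves); pivot element 1.
Pivot on row 2; the Z-row RHS becomes 0 − (-2)·10 = 20.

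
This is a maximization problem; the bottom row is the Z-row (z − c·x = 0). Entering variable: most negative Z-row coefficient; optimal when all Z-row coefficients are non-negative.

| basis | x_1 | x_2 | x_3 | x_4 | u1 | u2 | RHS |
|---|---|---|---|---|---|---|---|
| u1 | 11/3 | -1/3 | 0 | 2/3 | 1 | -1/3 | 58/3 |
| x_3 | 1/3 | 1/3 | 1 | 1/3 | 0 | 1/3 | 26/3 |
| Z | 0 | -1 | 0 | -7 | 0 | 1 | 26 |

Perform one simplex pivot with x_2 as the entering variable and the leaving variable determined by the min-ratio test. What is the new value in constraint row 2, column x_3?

3

Ratio test on column x_2 — row 1: entry -1/3 ≤ 0; row 2: (26/3)/(1/3) = 26. Minimum is 26 at row 2 (x_3 leaves); pivot element 1/3.
Divide row 2 by 1/3; eliminate column x_2 from the other rows.
In the new row 2, the x_3 entry is the old entry divided by the pivot: 1/(1/3) = 3.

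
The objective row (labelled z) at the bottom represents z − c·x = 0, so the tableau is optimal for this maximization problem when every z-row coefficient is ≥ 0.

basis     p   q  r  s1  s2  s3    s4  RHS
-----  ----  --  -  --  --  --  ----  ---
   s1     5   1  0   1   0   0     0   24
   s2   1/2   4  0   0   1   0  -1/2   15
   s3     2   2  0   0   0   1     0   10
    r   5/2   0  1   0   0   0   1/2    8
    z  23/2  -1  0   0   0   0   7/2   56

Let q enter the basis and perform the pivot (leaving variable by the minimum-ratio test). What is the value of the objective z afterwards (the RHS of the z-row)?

239/4

Ratio test on column q — row 1: 24/1 = 24; row 2: 15/4 = 15/4; row 3: 10/2 = 5; row 4: entry 0 ≤ 0. Minimum is 15/4 at row 2 (s2 leaves); pivot element 4.
Pivot on row 2; the z-row RHS becomes 56 − (-1)·(15/4) = 239/4.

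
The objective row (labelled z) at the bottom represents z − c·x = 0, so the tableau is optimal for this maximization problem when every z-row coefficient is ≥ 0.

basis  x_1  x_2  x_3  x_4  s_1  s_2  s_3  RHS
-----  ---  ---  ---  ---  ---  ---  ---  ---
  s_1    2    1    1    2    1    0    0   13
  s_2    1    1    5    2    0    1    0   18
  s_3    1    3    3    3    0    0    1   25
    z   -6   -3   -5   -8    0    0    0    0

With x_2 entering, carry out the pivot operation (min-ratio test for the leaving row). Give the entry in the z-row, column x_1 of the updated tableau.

Ratio test on column x_2 — row 1: 13/1 = 13; row 2: 18/1 = 18; row 3: 25/3 = 25/3. Minimum is 25/3 at row 3 (s_3 leaves); pivot element 3.
Divide row 3 by 3; eliminate column x_2 from the other rows.
z-row update in column x_1: -6 − (-3)·(1/3) = -5.

-5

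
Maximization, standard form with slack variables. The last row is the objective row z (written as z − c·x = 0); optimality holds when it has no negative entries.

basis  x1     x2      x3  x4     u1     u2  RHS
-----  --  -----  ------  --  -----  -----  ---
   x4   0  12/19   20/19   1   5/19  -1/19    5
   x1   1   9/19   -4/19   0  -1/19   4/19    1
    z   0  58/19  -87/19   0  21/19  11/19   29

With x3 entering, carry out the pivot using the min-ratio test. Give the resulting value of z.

Ratio test on column x3 — row 1: 5/(20/19) = 19/4; row 2: entry -4/19 ≤ 0. Minimum is 19/4 at row 1 (x4 leaves); pivot element 20/19.
Pivot on row 1; the z-row RHS becomes 29 − (-87/19)·(19/4) = 203/4.

203/4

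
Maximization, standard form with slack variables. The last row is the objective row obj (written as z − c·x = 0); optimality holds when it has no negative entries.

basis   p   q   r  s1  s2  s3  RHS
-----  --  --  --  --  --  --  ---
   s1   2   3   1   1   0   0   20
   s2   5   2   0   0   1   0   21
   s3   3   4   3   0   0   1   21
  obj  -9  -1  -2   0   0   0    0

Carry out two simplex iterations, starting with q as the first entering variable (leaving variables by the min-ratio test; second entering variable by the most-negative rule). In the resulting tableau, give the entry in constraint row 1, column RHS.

5

Ratio test on column q — row 1: 20/3 = 20/3; row 2: 21/2 = 21/2; row 3: 21/4 = 21/4. Minimum is 21/4 at row 3 (s3 leaves); pivot element 4.
Divide row 3 by 4; eliminate column q from the other rows.
Second iteration: most negative obj-row entry is -33/4 in column p, so p enters.
Ratio test on column p — row 1: entry -1/4 ≤ 0; row 2: (21/2)/(7/2) = 3; row 3: (21/4)/(3/4) = 7. Minimum is 3 at row 2 (s2 leaves); pivot element 7/2.
Divide row 2 by 7/2; eliminate column p from the other rows.
After both pivots, the entry at constraint row 1, column RHS is 5.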